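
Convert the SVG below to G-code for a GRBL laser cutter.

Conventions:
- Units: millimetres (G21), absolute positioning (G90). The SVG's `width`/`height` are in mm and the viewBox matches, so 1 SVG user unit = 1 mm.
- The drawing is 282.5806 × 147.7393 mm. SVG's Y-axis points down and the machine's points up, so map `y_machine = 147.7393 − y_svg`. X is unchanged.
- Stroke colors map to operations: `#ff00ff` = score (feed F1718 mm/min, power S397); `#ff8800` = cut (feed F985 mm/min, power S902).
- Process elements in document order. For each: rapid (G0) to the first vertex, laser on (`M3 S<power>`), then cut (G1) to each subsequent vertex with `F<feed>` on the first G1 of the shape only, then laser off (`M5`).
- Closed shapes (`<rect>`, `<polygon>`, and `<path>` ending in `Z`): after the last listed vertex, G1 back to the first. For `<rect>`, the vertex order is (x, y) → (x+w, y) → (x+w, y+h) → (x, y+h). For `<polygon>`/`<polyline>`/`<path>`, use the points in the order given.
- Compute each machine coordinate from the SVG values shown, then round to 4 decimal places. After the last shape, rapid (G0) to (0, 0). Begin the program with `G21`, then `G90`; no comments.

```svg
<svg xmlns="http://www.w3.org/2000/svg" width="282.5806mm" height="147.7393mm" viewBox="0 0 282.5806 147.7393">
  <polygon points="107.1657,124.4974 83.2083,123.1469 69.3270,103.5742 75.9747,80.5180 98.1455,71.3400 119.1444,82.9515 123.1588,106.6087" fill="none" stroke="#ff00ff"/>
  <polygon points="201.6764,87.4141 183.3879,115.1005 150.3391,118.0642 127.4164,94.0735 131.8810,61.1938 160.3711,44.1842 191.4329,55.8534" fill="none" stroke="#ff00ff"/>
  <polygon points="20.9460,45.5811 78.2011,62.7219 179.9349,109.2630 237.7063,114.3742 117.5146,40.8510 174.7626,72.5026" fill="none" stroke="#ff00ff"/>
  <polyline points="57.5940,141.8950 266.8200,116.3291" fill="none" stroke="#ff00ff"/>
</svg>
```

viewBox `0 0 282.5806 147.7393` with mm width/height → 1 unit = 1 mm. Flip: y_m = 147.7393 − y_svg.

**Shape 1** — `<polygon>` regular polygon, stroke `#ff00ff` → score (S397, F1718). Machine vertices: (107.1657,23.2419) → (83.2083,24.5924) → (69.3270,44.1651) → (75.9747,67.2213) → (98.1455,76.3993) → (119.1444,64.7878) → (123.1588,41.1306) → (107.1657,23.2419). Closed: final G1 returns to the first vertex.

**Shape 2** — `<polygon>` regular polygon, stroke `#ff00ff` → score (S397, F1718). Machine vertices: (201.6764,60.3252) → (183.3879,32.6388) → (150.3391,29.6751) → (127.4164,53.6658) → (131.8810,86.5455) → (160.3711,103.5551) → (191.4329,91.8859) → (201.6764,60.3252). Closed: final G1 returns to the first vertex.

**Shape 3** — `<polygon>` closed polygon, stroke `#ff00ff` → score (S397, F1718). Machine vertices: (20.9460,102.1582) → (78.2011,85.0174) → (179.9349,38.4763) → (237.7063,33.3651) → (117.5146,106.8883) → (174.7626,75.2367) → (20.9460,102.1582). Closed: final G1 returns to the first vertex.

**Shape 4** — `<polyline>` line segment, stroke `#ff00ff` → score (S397, F1718). Machine vertices: (57.5940,5.8443) → (266.8200,31.4102). Open path.

G21
G90
G0 X107.1657 Y23.2419
M3 S397
G1 X83.2083 Y24.5924 F1718
G1 X69.3270 Y44.1651
G1 X75.9747 Y67.2213
G1 X98.1455 Y76.3993
G1 X119.1444 Y64.7878
G1 X123.1588 Y41.1306
G1 X107.1657 Y23.2419
M5
G0 X201.6764 Y60.3252
M3 S397
G1 X183.3879 Y32.6388 F1718
G1 X150.3391 Y29.6751
G1 X127.4164 Y53.6658
G1 X131.8810 Y86.5455
G1 X160.3711 Y103.5551
G1 X191.4329 Y91.8859
G1 X201.6764 Y60.3252
M5
G0 X20.9460 Y102.1582
M3 S397
G1 X78.2011 Y85.0174 F1718
G1 X179.9349 Y38.4763
G1 X237.7063 Y33.3651
G1 X117.5146 Y106.8883
G1 X174.7626 Y75.2367
G1 X20.9460 Y102.1582
M5
G0 X57.5940 Y5.8443
M3 S397
G1 X266.8200 Y31.4102 F1718
M5
G0 X0.0000 Y0.0000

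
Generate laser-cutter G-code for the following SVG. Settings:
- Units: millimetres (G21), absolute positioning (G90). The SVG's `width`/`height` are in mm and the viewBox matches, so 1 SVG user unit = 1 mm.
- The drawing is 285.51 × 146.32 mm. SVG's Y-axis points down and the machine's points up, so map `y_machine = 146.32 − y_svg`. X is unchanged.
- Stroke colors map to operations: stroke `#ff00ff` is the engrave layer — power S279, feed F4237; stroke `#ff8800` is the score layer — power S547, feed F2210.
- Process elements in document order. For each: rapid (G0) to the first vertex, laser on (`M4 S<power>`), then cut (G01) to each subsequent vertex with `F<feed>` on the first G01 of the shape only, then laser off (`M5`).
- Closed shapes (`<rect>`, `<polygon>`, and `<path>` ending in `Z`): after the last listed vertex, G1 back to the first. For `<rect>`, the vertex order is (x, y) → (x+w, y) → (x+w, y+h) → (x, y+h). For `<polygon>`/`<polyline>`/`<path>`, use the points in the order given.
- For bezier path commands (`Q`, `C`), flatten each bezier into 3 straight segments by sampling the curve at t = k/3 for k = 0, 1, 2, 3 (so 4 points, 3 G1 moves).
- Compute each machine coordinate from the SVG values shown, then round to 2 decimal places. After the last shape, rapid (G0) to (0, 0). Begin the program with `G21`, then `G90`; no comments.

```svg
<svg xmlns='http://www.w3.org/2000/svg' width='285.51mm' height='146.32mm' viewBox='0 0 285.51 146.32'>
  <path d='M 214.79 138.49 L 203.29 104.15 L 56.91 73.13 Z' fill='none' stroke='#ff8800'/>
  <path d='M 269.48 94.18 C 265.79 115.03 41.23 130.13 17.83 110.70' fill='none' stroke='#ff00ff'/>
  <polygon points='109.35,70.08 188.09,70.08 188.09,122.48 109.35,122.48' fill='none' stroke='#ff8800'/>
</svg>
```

Since the viewBox matches the mm dimensions, user units are millimetres directly. The only transform is the Y-flip y_m = 146.32 − y_svg.

Shape 1 is a closed polygon drawn with `<path>`. Its stroke #ff8800 means score at S547, F2210. After flipping Y the toolpath is (214.79,7.83) → (203.29,42.17) → (56.91,73.19) → (214.79,7.83), returning to the start.

Shape 2 is a cubic bezier drawn with `<path>`. Its stroke #ff00ff means engrave at S279, F4237. After flipping Y the toolpath is (269.48,52.14) → (207.80,34.27) → (92.65,26.63) → (17.83,35.62).

Shape 3 is a rectangle drawn with `<polygon>`. Its stroke #ff8800 means score at S547, F2210. After flipping Y the toolpath is (109.35,76.24) → (188.09,76.24) → (188.09,23.84) → (109.35,23.84) → (109.35,76.24), returning to the start.

G21
G90
G0 X214.79 Y7.83
M4 S547
G01 X203.29 Y42.17 F2210
G01 X56.91 Y73.19
G01 X214.79 Y7.83
M5
G0 X269.48 Y52.14
M4 S279
G01 X207.80 Y34.27 F4237
G01 X92.65 Y26.63
G01 X17.83 Y35.62
M5
G0 X109.35 Y76.24
M4 S547
G01 X188.09 Y76.24 F2210
G01 X188.09 Y23.84
G01 X109.35 Y23.84
G01 X109.35 Y76.24
M5
G0 X0.00 Y0.00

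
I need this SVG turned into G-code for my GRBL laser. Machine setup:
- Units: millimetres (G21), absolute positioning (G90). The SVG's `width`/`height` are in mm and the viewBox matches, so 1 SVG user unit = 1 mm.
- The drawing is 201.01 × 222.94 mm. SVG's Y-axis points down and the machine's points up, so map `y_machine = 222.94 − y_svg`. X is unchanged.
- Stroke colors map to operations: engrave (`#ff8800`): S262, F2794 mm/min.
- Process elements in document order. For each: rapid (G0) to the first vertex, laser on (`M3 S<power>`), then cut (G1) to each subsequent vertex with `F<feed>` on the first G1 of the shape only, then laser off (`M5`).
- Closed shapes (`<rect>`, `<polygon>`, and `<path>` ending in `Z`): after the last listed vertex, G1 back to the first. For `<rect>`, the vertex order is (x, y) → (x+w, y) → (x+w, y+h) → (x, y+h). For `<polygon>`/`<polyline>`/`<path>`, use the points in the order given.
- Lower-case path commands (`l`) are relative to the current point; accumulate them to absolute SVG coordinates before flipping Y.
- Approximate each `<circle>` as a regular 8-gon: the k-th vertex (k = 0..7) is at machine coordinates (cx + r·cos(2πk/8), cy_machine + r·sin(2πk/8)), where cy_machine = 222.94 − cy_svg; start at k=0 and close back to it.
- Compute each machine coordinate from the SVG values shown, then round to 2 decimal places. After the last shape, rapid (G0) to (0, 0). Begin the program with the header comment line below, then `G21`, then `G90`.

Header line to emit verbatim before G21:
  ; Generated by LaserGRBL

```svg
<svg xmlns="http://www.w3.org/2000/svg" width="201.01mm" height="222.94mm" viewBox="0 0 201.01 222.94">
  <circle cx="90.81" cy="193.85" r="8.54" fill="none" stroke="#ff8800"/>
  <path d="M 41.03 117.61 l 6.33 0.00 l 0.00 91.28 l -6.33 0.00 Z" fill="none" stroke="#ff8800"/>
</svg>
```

1 u = 1 mm; y_m = 222.94 − y.

[1] `<circle>` circle, #ff8800→engrave S262 F2794: (99.35,29.09) → (96.85,35.13) → (90.81,37.63) → (84.77,35.13) → (82.27,29.09) → (84.77,23.05) → (90.81,20.55) → (96.85,23.05) → (99.35,29.09) (closed)

[2] `<path>` rectangle, #ff8800→engrave S262 F2794: (41.03,105.33) → (47.36,105.33) → (47.36,14.05) → (41.03,14.05) → (41.03,105.33) (closed)

; Generated by LaserGRBL
G21
G90
G0 X99.35 Y29.09
M3 S262
G1 X96.85 Y35.13 F2794
G1 X90.81 Y37.63
G1 X84.77 Y35.13
G1 X82.27 Y29.09
G1 X84.77 Y23.05
G1 X90.81 Y20.55
G1 X96.85 Y23.05
G1 X99.35 Y29.09
M5
G0 X41.03 Y105.33
M3 S262
G1 X47.36 Y105.33 F2794
G1 X47.36 Y14.05
G1 X41.03 Y14.05
G1 X41.03 Y105.33
M5
G0 X0.00 Y0.00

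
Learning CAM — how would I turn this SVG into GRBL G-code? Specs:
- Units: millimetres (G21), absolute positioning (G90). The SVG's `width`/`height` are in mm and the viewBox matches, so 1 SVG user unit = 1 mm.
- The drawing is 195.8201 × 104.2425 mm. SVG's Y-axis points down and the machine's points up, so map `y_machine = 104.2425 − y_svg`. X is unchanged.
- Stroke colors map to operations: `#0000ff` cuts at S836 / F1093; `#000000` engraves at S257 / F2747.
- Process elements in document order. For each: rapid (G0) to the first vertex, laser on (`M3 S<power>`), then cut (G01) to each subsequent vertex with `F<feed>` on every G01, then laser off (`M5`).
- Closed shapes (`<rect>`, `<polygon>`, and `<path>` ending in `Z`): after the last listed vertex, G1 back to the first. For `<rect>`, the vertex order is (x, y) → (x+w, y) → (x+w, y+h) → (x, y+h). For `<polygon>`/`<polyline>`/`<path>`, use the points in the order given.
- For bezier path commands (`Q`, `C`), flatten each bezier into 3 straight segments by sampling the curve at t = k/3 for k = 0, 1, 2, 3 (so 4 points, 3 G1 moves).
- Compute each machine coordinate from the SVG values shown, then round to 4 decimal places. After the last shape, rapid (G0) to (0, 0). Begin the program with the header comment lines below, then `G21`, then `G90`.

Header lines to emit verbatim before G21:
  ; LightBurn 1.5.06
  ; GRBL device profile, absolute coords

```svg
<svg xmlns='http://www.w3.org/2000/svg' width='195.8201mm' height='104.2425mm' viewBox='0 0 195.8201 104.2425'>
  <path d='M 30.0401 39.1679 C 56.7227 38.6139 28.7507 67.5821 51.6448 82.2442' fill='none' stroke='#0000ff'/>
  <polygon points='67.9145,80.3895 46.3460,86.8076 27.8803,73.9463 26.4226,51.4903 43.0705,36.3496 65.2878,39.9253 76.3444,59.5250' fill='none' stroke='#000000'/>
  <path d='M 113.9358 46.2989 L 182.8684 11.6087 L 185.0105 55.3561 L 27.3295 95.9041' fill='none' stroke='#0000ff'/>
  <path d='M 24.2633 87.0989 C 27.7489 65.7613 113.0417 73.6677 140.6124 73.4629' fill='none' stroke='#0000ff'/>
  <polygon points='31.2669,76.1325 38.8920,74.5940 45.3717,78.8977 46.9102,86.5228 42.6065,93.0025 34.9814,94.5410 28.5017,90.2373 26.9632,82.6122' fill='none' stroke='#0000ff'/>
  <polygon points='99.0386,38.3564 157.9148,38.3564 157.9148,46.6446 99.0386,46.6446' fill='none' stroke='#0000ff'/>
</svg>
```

viewBox `0 0 195.8201 104.2425` with mm width/height → 1 unit = 1 mm. Flip: y_m = 104.2425 − y_svg.

**Shape 1** — `<path>` cubic bezier, stroke `#0000ff` → cut (S836, F1093). Control points (SVG): P0=(30.0401,39.1679), P1=(56.7227,38.6139), P2=(28.7507,67.5821), P3=(51.6448,82.2442); sampled at t=k/3. Machine vertices: (30.0401,65.0746) → (42.4127,57.4111) → (41.7979,39.8058) → (51.6448,21.9983). Open path.

**Shape 2** — `<polygon>` regular polygon, stroke `#000000` → engrave (S257, F2747). Machine vertices: (67.9145,23.8530) → (46.3460,17.4349) → (27.8803,30.2962) → (26.4226,52.7522) → (43.0705,67.8929) → (65.2878,64.3172) → (76.3444,44.7175) → (67.9145,23.8530). Closed: final G1 returns to the first vertex.

**Shape 3** — `<path>` open polyline, stroke `#0000ff` → cut (S836, F1093). Machine vertices: (113.9358,57.9436) → (182.8684,92.6338) → (185.0105,48.8864) → (27.3295,8.3384). Open path.

**Shape 4** — `<path>` cubic bezier, stroke `#0000ff` → cut (S836, F1093). Control points (SVG): P0=(24.2633,87.0989), P1=(27.7489,65.7613), P2=(113.0417,73.6677), P3=(140.6124,73.4629); sampled at t=k/3. Machine vertices: (24.2633,17.1436) → (49.8502,30.1167) → (98.9688,31.8950) → (140.6124,30.7796). Open path.

**Shape 5** — `<polygon>` regular polygon, stroke `#0000ff` → cut (S836, F1093). Machine vertices: (31.2669,28.1100) → (38.8920,29.6485) → (45.3717,25.3448) → (46.9102,17.7197) → (42.6065,11.2400) → (34.9814,9.7015) → (28.5017,14.0052) → (26.9632,21.6303) → (31.2669,28.1100). Closed: final G1 returns to the first vertex.

**Shape 6** — `<polygon>` rectangle, stroke `#0000ff` → cut (S836, F1093). Machine vertices: (99.0386,65.8861) → (157.9148,65.8861) → (157.9148,57.5979) → (99.0386,57.5979) → (99.0386,65.8861). Closed: final G1 returns to the first vertex.

; LightBurn 1.5.06
; GRBL device profile, absolute coords
G21
G90
G0 X30.0401 Y65.0746
M3 S836
G01 X42.4127 Y57.4111 F1093
G01 X41.7979 Y39.8058 F1093
G01 X51.6448 Y21.9983 F1093
M5
G0 X67.9145 Y23.8530
M3 S257
G01 X46.3460 Y17.4349 F2747
G01 X27.8803 Y30.2962 F2747
G01 X26.4226 Y52.7522 F2747
G01 X43.0705 Y67.8929 F2747
G01 X65.2878 Y64.3172 F2747
G01 X76.3444 Y44.7175 F2747
G01 X67.9145 Y23.8530 F2747
M5
G0 X113.9358 Y57.9436
M3 S836
G01 X182.8684 Y92.6338 F1093
G01 X185.0105 Y48.8864 F1093
G01 X27.3295 Y8.3384 F1093
M5
G0 X24.2633 Y17.1436
M3 S836
G01 X49.8502 Y30.1167 F1093
G01 X98.9688 Y31.8950 F1093
G01 X140.6124 Y30.7796 F1093
M5
G0 X31.2669 Y28.1100
M3 S836
G01 X38.8920 Y29.6485 F1093
G01 X45.3717 Y25.3448 F1093
G01 X46.9102 Y17.7197 F1093
G01 X42.6065 Y11.2400 F1093
G01 X34.9814 Y9.7015 F1093
G01 X28.5017 Y14.0052 F1093
G01 X26.9632 Y21.6303 F1093
G01 X31.2669 Y28.1100 F1093
M5
G0 X99.0386 Y65.8861
M3 S836
G01 X157.9148 Y65.8861 F1093
G01 X157.9148 Y57.5979 F1093
G01 X99.0386 Y57.5979 F1093
G01 X99.0386 Y65.8861 F1093
M5
G0 X0.0000 Y0.0000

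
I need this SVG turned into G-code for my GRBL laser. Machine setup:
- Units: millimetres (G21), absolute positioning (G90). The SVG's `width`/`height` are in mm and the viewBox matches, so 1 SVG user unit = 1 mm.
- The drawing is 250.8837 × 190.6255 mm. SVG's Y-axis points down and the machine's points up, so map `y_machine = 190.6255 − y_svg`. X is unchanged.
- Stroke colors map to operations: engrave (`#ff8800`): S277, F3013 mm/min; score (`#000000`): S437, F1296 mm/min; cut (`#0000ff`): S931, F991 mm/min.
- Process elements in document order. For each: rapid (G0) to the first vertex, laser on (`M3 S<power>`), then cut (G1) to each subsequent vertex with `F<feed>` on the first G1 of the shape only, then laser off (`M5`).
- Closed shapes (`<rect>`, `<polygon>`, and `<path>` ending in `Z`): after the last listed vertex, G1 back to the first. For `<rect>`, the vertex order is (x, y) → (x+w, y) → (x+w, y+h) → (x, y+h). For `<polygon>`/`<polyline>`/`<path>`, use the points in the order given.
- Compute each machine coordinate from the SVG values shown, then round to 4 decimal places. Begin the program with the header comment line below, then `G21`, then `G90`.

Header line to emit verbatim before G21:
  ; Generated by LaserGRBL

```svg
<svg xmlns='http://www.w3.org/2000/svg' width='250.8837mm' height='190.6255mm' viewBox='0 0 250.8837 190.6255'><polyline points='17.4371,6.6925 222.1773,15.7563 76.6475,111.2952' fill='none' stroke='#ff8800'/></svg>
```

1 u = 1 mm; y_m = 190.6255 − y.

[1] `<polyline>` open polyline, #ff8800→engrave S277 F3013: (17.4371,183.9330) → (222.1773,174.8692) → (76.6475,79.3303)

; Generated by LaserGRBL
G21
G90
G0 X17.4371 Y183.9330
M3 S277
G1 X222.1773 Y174.8692 F3013
G1 X76.6475 Y79.3303
M5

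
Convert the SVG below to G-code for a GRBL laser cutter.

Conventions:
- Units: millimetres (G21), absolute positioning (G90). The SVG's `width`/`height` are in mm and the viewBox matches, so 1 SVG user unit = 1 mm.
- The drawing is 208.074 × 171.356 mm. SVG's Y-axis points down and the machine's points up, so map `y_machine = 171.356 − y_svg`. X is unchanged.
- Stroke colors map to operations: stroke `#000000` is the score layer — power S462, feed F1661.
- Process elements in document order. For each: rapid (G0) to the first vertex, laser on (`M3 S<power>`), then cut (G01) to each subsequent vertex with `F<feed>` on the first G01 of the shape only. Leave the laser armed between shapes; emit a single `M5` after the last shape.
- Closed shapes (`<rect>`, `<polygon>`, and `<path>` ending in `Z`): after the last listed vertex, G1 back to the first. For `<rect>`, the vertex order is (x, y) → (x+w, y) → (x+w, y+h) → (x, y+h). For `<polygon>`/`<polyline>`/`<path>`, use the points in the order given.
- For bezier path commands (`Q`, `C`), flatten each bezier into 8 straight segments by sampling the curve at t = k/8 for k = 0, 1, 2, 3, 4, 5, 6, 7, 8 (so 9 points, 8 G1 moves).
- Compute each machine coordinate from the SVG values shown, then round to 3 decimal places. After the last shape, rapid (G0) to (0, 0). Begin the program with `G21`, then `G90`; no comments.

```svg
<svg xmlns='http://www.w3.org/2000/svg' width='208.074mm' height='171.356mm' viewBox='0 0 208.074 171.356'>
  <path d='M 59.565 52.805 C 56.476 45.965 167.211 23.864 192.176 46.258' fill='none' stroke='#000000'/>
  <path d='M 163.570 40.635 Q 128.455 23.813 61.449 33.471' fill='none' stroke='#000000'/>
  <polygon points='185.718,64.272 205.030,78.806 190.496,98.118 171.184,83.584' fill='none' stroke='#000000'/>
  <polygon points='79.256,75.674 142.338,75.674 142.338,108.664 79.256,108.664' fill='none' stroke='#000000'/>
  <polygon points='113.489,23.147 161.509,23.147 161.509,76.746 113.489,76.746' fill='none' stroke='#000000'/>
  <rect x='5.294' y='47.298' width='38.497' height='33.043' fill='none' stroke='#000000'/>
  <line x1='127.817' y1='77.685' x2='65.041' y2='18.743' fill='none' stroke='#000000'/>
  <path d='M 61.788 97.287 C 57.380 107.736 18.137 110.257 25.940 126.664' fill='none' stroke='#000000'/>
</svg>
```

1 u = 1 mm; y_m = 171.356 − y.

[1] `<path>` cubic bezier, #000000→score S462 F1661: (59.565,118.551) → (63.352,121.715) → (75.472,125.609) → (93.584,129.533) → (115.350,132.787) → (138.432,134.671) → (160.489,134.484) → (179.183,131.527) → (192.176,125.098)

[2] `<path>` quadratic bezier, #000000→score S462 F1661: (163.570,130.721) → (154.293,134.513) → (144.019,137.477) → (132.749,139.614) → (120.482,140.923) → (107.219,141.405) → (92.959,141.059) → (77.702,139.886) → (61.449,137.885)

[3] `<polygon>` regular polygon, #000000→score S462 F1661: (185.718,107.084) → (205.030,92.550) → (190.496,73.238) → (171.184,87.772) → (185.718,107.084) (closed)

[4] `<polygon>` rectangle, #000000→score S462 F1661: (79.256,95.682) → (142.338,95.682) → (142.338,62.692) → (79.256,62.692) → (79.256,95.682) (closed)

[5] `<polygon>` rectangle, #000000→score S462 F1661: (113.489,148.209) → (161.509,148.209) → (161.509,94.610) → (113.489,94.610) → (113.489,148.209) (closed)

[6] `<rect>` rectangle, #000000→score S462 F1661: (5.294,124.058) → (43.791,124.058) → (43.791,91.015) → (5.294,91.015) → (5.294,124.058) (closed)

[7] `<line>` line segment, #000000→score S462 F1661: (127.817,93.671) → (65.041,152.613)

[8] `<path>` cubic bezier, #000000→score S462 F1661: (61.788,74.069) → (58.662,70.480) → (53.230,67.378) → (46.451,64.508) → (39.285,61.615) → (32.691,58.442) → (27.629,54.734) → (25.059,50.236) → (25.940,44.692)

G21
G90
G0 X59.565 Y118.551
M3 S462
G01 X63.352 Y121.715 F1661
G01 X75.472 Y125.609
G01 X93.584 Y129.533
G01 X115.350 Y132.787
G01 X138.432 Y134.671
G01 X160.489 Y134.484
G01 X179.183 Y131.527
G01 X192.176 Y125.098
G0 X163.570 Y130.721
M3 S462
G01 X154.293 Y134.513 F1661
G01 X144.019 Y137.477
G01 X132.749 Y139.614
G01 X120.482 Y140.923
G01 X107.219 Y141.405
G01 X92.959 Y141.059
G01 X77.702 Y139.886
G01 X61.449 Y137.885
G0 X185.718 Y107.084
M3 S462
G01 X205.030 Y92.550 F1661
G01 X190.496 Y73.238
G01 X171.184 Y87.772
G01 X185.718 Y107.084
G0 X79.256 Y95.682
M3 S462
G01 X142.338 Y95.682 F1661
G01 X142.338 Y62.692
G01 X79.256 Y62.692
G01 X79.256 Y95.682
G0 X113.489 Y148.209
M3 S462
G01 X161.509 Y148.209 F1661
G01 X161.509 Y94.610
G01 X113.489 Y94.610
G01 X113.489 Y148.209
G0 X5.294 Y124.058
M3 S462
G01 X43.791 Y124.058 F1661
G01 X43.791 Y91.015
G01 X5.294 Y91.015
G01 X5.294 Y124.058
G0 X127.817 Y93.671
M3 S462
G01 X65.041 Y152.613 F1661
G0 X61.788 Y74.069
M3 S462
G01 X58.662 Y70.480 F1661
G01 X53.230 Y67.378
G01 X46.451 Y64.508
G01 X39.285 Y61.615
G01 X32.691 Y58.442
G01 X27.629 Y54.734
G01 X25.059 Y50.236
G01 X25.940 Y44.692
M5
G0 X0.000 Y0.000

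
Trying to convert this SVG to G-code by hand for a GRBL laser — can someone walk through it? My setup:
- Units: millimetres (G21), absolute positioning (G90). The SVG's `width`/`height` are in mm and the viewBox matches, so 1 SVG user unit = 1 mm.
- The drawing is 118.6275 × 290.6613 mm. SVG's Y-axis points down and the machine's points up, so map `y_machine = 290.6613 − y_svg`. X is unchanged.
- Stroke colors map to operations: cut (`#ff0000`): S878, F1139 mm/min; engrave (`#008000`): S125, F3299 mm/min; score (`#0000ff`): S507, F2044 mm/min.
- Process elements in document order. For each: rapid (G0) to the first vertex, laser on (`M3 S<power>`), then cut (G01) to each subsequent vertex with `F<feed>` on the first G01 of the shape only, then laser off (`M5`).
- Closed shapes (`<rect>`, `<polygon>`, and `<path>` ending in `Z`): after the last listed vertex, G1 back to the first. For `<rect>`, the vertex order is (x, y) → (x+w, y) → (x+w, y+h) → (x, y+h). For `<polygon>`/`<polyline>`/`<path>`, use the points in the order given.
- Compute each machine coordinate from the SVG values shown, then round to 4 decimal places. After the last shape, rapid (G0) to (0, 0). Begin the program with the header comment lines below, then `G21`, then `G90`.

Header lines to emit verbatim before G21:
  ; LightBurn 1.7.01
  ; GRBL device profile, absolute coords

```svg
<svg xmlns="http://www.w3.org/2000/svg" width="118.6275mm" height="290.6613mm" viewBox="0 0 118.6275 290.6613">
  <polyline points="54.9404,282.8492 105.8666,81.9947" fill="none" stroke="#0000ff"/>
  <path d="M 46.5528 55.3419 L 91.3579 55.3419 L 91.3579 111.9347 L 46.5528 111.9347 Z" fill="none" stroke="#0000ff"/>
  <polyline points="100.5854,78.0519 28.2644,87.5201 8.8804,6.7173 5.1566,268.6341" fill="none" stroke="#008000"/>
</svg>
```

; LightBurn 1.7.01
; GRBL device profile, absolute coords
G21
G90
G0 X54.9404 Y7.8121
M3 S507
G01 X105.8666 Y208.6666 F2044
M5
G0 X46.5528 Y235.3194
M3 S507
G01 X91.3579 Y235.3194 F2044
G01 X91.3579 Y178.7266
G01 X46.5528 Y178.7266
G01 X46.5528 Y235.3194
M5
G0 X100.5854 Y212.6094
M3 S125
G01 X28.2644 Y203.1412 F3299
G01 X8.8804 Y283.9440
G01 X5.1566 Y22.0272
M5
G0 X0.0000 Y0.0000

viewBox `0 0 118.6275 290.6613` with mm width/height → 1 unit = 1 mm. Flip: y_m = 290.6613 − y_svg.

**Shape 1** — `<polyline>` line segment, stroke `#0000ff` → score (S507, F2044). Machine vertices: (54.9404,7.8121) → (105.8666,208.6666). Open path.

**Shape 2** — `<path>` rectangle, stroke `#0000ff` → score (S507, F2044). Machine vertices: (46.5528,235.3194) → (91.3579,235.3194) → (91.3579,178.7266) → (46.5528,178.7266) → (46.5528,235.3194). Closed: final G1 returns to the first vertex.

**Shape 3** — `<polyline>` open polyline, stroke `#008000` → engrave (S125, F3299). Machine vertices: (100.5854,212.6094) → (28.2644,203.1412) → (8.8804,283.9440) → (5.1566,22.0272). Open path.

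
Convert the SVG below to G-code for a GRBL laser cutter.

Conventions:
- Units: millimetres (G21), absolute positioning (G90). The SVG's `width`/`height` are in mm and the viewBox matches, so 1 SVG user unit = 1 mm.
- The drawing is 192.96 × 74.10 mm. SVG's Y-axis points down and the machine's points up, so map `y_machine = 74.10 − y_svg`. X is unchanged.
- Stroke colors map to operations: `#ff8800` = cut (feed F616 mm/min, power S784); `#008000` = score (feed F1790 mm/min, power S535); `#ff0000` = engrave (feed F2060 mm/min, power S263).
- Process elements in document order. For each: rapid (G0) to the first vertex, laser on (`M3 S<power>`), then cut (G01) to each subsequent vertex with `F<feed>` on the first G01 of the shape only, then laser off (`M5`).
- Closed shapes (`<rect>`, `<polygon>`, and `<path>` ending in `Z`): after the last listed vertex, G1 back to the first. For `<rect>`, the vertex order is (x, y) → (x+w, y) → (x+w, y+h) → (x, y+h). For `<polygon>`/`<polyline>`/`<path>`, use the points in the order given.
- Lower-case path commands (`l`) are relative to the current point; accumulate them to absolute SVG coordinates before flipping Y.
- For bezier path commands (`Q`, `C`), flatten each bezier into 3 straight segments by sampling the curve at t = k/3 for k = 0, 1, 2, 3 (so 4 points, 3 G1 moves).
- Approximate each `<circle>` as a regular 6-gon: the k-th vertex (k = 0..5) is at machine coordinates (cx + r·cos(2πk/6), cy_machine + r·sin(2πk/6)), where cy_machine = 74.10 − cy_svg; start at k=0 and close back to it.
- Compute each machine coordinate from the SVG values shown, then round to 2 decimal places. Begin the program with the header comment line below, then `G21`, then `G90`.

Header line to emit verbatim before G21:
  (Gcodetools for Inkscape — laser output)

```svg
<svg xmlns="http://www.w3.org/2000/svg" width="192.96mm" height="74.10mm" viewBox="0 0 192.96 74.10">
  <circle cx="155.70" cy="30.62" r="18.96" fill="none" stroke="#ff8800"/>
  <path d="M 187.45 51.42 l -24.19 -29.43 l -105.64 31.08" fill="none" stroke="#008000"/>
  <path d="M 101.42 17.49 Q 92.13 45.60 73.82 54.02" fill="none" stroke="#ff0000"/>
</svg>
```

(Gcodetools for Inkscape — laser output)
G21
G90
G0 X174.66 Y43.48
M3 S784
G01 X165.18 Y59.90 F616
G01 X146.22 Y59.90
G01 X136.74 Y43.48
G01 X146.22 Y27.06
G01 X165.18 Y27.06
G01 X174.66 Y43.48
M5
G0 X187.45 Y22.68
M3 S535
G01 X163.26 Y52.11 F1790
G01 X57.62 Y21.03
M5
G0 X101.42 Y56.61
M3 S263
G01 X94.22 Y40.06 F2060
G01 X85.02 Y27.88
G01 X73.82 Y20.08
M5

viewBox `0 0 192.96 74.10` with mm width/height → 1 unit = 1 mm. Flip: y_m = 74.10 − y_svg.

**Shape 1** — `<circle>` circle, stroke `#ff8800` → cut (S784, F616). Machine vertices: (174.66,43.48) → (165.18,59.90) → (146.22,59.90) → (136.74,43.48) → (146.22,27.06) → (165.18,27.06) → (174.66,43.48). Closed: final G1 returns to the first vertex.

**Shape 2** — `<path>` open polyline, stroke `#008000` → score (S535, F1790). Machine vertices: (187.45,22.68) → (163.26,52.11) → (57.62,21.03). Open path.

**Shape 3** — `<path>` quadratic bezier, stroke `#ff0000` → engrave (S263, F2060). Control points (SVG): P0=(101.42,17.49), P1=(92.13,45.60), P2=(73.82,54.02); sampled at t=k/3. Machine vertices: (101.42,56.61) → (94.22,40.06) → (85.02,27.88) → (73.82,20.08). Open path.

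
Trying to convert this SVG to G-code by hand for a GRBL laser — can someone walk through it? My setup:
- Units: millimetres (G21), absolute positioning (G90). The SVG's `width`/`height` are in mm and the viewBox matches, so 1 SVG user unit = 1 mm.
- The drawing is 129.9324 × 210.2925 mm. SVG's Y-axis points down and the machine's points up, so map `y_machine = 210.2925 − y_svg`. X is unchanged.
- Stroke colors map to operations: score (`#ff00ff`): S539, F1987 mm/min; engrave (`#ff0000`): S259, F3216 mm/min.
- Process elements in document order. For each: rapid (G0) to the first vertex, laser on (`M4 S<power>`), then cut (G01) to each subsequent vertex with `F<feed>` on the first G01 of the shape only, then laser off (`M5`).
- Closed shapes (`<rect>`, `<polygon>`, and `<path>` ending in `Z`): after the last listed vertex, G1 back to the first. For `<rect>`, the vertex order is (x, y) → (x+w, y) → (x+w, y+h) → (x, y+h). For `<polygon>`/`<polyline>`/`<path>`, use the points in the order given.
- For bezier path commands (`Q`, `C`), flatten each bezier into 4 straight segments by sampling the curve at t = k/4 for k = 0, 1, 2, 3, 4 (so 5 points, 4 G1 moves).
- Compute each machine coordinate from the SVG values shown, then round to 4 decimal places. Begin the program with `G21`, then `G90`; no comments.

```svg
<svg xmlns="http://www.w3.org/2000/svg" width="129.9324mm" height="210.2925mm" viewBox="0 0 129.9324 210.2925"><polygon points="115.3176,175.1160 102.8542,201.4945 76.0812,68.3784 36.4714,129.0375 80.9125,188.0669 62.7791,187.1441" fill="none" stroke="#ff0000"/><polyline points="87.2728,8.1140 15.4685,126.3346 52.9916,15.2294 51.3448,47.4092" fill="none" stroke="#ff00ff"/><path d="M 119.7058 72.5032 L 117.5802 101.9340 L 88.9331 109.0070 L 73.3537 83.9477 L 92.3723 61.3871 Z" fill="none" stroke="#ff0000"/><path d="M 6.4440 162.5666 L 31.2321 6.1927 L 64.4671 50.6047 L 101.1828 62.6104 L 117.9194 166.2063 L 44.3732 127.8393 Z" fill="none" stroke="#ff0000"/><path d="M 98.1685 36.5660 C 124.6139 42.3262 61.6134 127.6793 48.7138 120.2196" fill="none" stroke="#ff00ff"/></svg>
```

G21
G90
G0 X115.3176 Y35.1765
M4 S259
G01 X102.8542 Y8.7980 F3216
G01 X76.0812 Y141.9141
G01 X36.4714 Y81.2550
G01 X80.9125 Y22.2256
G01 X62.7791 Y23.1484
G01 X115.3176 Y35.1765
M5
G0 X87.2728 Y202.1785
M4 S539
G01 X15.4685 Y83.9579 F1987
G01 X52.9916 Y195.0631
G01 X51.3448 Y162.8833
M5
G0 X119.7058 Y137.7893
M4 S259
G01 X117.5802 Y108.3585 F3216
G01 X88.9331 Y101.2855
G01 X73.3537 Y126.3448
G01 X92.3723 Y148.9054
G01 X119.7058 Y137.7893
M5
G0 X6.4440 Y47.7259
M4 S259
G01 X31.2321 Y204.0998 F3216
G01 X64.4671 Y159.6878
G01 X101.1828 Y147.6821
G01 X117.9194 Y44.0862
G01 X44.3732 Y82.4532
G01 X6.4440 Y47.7259
M5
G0 X98.1685 Y173.7265
M4 S539
G01 X103.4119 Y157.1765 F1987
G01 X88.1955 Y126.9422
G01 X65.6020 Y99.1867
G01 X48.7138 Y90.0729
M5

Since the viewBox matches the mm dimensions, user units are millimetres directly. The only transform is the Y-flip y_m = 210.2925 − y_svg.

Shape 1 is a closed polygon drawn with `<polygon>`. Its stroke #ff0000 means engrave at S259, F3216. After flipping Y the toolpath is (115.3176,35.1765) → (102.8542,8.7980) → (76.0812,141.9141) → (36.4714,81.2550) → (80.9125,22.2256) → (62.7791,23.1484) → (115.3176,35.1765), returning to the start.

Shape 2 is a open polyline drawn with `<polyline>`. Its stroke #ff00ff means score at S539, F1987. After flipping Y the toolpath is (87.2728,202.1785) → (15.4685,83.9579) → (52.9916,195.0631) → (51.3448,162.8833).

Shape 3 is a regular polygon drawn with `<path>`. Its stroke #ff0000 means engrave at S259, F3216. After flipping Y the toolpath is (119.7058,137.7893) → (117.5802,108.3585) → (88.9331,101.2855) → (73.3537,126.3448) → (92.3723,148.9054) → (119.7058,137.7893), returning to the start.

Shape 4 is a closed polygon drawn with `<path>`. Its stroke #ff0000 means engrave at S259, F3216. After flipping Y the toolpath is (6.4440,47.7259) → (31.2321,204.0998) → (64.4671,159.6878) → (101.1828,147.6821) → (117.9194,44.0862) → (44.3732,82.4532) → (6.4440,47.7259), returning to the start.

Shape 5 is a cubic bezier drawn with `<path>`. Its stroke #ff00ff means score at S539, F1987. After flipping Y the toolpath is (98.1685,173.7265) → (103.4119,157.1765) → (88.1955,126.9422) → (65.6020,99.1867) → (48.7138,90.0729).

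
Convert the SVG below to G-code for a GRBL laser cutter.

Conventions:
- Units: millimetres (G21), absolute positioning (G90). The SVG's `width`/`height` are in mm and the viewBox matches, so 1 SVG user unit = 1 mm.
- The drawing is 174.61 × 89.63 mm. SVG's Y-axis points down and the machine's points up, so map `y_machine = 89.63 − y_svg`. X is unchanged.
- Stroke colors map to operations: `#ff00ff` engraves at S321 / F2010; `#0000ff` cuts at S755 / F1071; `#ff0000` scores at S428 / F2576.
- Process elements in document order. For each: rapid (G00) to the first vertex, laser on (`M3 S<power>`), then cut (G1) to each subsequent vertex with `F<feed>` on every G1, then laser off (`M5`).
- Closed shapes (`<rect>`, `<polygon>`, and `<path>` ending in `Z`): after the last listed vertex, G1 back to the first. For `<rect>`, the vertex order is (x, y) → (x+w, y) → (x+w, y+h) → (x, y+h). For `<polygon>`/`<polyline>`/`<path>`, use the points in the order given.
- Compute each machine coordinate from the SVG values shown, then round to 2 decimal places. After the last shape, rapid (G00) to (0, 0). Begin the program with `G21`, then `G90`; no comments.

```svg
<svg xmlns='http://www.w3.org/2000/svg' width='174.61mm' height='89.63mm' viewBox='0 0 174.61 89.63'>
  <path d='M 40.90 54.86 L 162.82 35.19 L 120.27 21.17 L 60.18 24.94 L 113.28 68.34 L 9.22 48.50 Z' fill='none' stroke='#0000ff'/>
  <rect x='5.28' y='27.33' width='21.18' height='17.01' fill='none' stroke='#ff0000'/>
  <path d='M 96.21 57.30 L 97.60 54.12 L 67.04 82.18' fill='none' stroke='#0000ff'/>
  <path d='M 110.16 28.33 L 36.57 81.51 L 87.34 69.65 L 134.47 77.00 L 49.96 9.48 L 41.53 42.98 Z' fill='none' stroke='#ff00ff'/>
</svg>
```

G21
G90
G00 X40.90 Y34.77
M3 S755
G1 X162.82 Y54.44 F1071
G1 X120.27 Y68.46 F1071
G1 X60.18 Y64.69 F1071
G1 X113.28 Y21.29 F1071
G1 X9.22 Y41.13 F1071
G1 X40.90 Y34.77 F1071
M5
G00 X5.28 Y62.30
M3 S428
G1 X26.46 Y62.30 F2576
G1 X26.46 Y45.29 F2576
G1 X5.28 Y45.29 F2576
G1 X5.28 Y62.30 F2576
M5
G00 X96.21 Y32.33
M3 S755
G1 X97.60 Y35.51 F1071
G1 X67.04 Y7.45 F1071
M5
G00 X110.16 Y61.30
M3 S321
G1 X36.57 Y8.12 F2010
G1 X87.34 Y19.98 F2010
G1 X134.47 Y12.63 F2010
G1 X49.96 Y80.15 F2010
G1 X41.53 Y46.65 F2010
G1 X110.16 Y61.30 F2010
M5
G00 X0.00 Y0.00

Since the viewBox matches the mm dimensions, user units are millimetres directly. The only transform is the Y-flip y_m = 89.63 − y_svg.

Shape 1 is a closed polygon drawn with `<path>`. Its stroke #0000ff means cut at S755, F1071. After flipping Y the toolpath is (40.90,34.77) → (162.82,54.44) → (120.27,68.46) → (60.18,64.69) → (113.28,21.29) → (9.22,41.13) → (40.90,34.77), returning to the start.

Shape 2 is a rectangle drawn with `<rect>`. Its stroke #ff0000 means score at S428, F2576. After flipping Y the toolpath is (5.28,62.30) → (26.46,62.30) → (26.46,45.29) → (5.28,45.29) → (5.28,62.30), returning to the start.

Shape 3 is a open polyline drawn with `<path>`. Its stroke #0000ff means cut at S755, F1071. After flipping Y the toolpath is (96.21,32.33) → (97.60,35.51) → (67.04,7.45).

Shape 4 is a closed polygon drawn with `<path>`. Its stroke #ff00ff means engrave at S321, F2010. After flipping Y the toolpath is (110.16,61.30) → (36.57,8.12) → (87.34,19.98) → (134.47,12.63) → (49.96,80.15) → (41.53,46.65) → (110.16,61.30), returning to the start.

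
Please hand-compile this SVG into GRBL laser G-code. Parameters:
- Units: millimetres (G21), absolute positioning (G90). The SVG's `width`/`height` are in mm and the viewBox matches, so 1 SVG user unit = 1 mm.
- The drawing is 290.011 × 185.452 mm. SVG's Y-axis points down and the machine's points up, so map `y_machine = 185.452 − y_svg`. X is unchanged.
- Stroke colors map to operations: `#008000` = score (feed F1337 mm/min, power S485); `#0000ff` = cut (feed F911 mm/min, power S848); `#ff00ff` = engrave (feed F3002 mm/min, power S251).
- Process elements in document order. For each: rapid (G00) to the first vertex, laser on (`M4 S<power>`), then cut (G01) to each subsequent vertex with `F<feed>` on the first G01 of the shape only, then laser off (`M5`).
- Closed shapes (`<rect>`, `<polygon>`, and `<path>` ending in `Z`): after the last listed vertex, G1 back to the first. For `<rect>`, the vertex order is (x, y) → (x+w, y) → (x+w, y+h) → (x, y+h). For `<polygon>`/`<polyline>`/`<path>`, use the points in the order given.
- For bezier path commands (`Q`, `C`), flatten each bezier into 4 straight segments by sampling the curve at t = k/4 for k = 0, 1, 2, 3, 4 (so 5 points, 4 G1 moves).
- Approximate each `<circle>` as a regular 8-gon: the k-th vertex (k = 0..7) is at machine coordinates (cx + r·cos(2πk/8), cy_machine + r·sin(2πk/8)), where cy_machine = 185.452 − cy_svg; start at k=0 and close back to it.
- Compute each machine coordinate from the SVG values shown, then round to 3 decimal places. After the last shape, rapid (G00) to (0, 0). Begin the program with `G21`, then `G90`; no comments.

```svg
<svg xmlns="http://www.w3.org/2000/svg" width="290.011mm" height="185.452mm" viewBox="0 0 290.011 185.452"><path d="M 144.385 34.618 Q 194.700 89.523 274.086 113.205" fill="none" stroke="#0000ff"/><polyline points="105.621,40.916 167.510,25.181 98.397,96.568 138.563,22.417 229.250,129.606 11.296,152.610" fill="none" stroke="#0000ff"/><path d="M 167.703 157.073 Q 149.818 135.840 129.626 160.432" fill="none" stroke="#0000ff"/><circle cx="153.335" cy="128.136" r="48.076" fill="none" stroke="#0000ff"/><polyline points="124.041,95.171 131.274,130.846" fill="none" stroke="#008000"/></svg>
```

Since the viewBox matches the mm dimensions, user units are millimetres directly. The only transform is the Y-flip y_m = 185.452 − y_svg.

Shape 1 is a quadratic bezier drawn with `<path>`. Its stroke #0000ff means cut at S848, F911. After flipping Y the toolpath is (144.385,150.834) → (171.359,125.333) → (201.968,103.735) → (236.210,86.039) → (274.086,72.247).

Shape 2 is a open polyline drawn with `<polyline>`. Its stroke #0000ff means cut at S848, F911. After flipping Y the toolpath is (105.621,144.536) → (167.510,160.271) → (98.397,88.884) → (138.563,163.035) → (229.250,55.846) → (11.296,32.842).

Shape 3 is a quadratic bezier drawn with `<path>`. Its stroke #0000ff means cut at S848, F911. After flipping Y the toolpath is (167.703,28.379) → (158.616,36.131) → (149.241,38.156) → (139.578,34.452) → (129.626,25.020).

Shape 4 is a circle drawn with `<circle>`. Its stroke #0000ff means cut at S848, F911. After flipping Y the toolpath is (201.411,57.316) → (187.330,91.311) → (153.335,105.392) → (119.340,91.311) → (105.259,57.316) → (119.340,23.321) → (153.335,9.240) → (187.330,23.321) → (201.411,57.316), returning to the start.

Shape 5 is a line segment drawn with `<polyline>`. Its stroke #008000 means score at S485, F1337. After flipping Y the toolpath is (124.041,90.281) → (131.274,54.606).

G21
G90
G00 X144.385 Y150.834
M4 S848
G01 X171.359 Y125.333 F911
G01 X201.968 Y103.735
G01 X236.210 Y86.039
G01 X274.086 Y72.247
M5
G00 X105.621 Y144.536
M4 S848
G01 X167.510 Y160.271 F911
G01 X98.397 Y88.884
G01 X138.563 Y163.035
G01 X229.250 Y55.846
G01 X11.296 Y32.842
M5
G00 X167.703 Y28.379
M4 S848
G01 X158.616 Y36.131 F911
G01 X149.241 Y38.156
G01 X139.578 Y34.452
G01 X129.626 Y25.020
M5
G00 X201.411 Y57.316
M4 S848
G01 X187.330 Y91.311 F911
G01 X153.335 Y105.392
G01 X119.340 Y91.311
G01 X105.259 Y57.316
G01 X119.340 Y23.321
G01 X153.335 Y9.240
G01 X187.330 Y23.321
G01 X201.411 Y57.316
M5
G00 X124.041 Y90.281
M4 S485
G01 X131.274 Y54.606 F1337
M5
G00 X0.000 Y0.000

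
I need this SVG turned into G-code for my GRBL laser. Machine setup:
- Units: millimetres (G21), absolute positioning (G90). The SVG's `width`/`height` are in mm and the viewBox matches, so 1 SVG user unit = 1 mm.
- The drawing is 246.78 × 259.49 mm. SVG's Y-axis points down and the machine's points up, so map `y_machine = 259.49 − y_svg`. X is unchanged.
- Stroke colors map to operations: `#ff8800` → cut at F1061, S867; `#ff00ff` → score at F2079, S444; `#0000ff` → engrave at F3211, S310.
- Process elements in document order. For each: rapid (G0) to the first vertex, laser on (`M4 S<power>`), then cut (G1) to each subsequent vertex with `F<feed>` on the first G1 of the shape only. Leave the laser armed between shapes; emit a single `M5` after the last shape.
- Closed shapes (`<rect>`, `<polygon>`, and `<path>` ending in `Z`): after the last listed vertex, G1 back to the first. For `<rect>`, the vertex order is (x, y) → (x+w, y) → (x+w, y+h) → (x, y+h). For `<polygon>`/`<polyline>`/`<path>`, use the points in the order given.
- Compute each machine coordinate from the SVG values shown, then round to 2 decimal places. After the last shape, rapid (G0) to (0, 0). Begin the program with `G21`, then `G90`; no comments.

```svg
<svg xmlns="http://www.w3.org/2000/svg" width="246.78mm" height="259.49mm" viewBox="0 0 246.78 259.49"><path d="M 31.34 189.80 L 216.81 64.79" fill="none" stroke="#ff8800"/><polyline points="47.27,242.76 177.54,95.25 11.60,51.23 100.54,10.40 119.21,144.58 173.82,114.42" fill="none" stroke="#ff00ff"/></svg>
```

G21
G90
G0 X31.34 Y69.69
M4 S867
G1 X216.81 Y194.70 F1061
G0 X47.27 Y16.73
M4 S444
G1 X177.54 Y164.24 F2079
G1 X11.60 Y208.26
G1 X100.54 Y249.09
G1 X119.21 Y114.91
G1 X173.82 Y145.07
M5
G0 X0.00 Y0.00

Since the viewBox matches the mm dimensions, user units are millimetres directly. The only transform is the Y-flip y_m = 259.49 − y_svg.

Shape 1 is a line segment drawn with `<path>`. Its stroke #ff8800 means cut at S867, F1061. After flipping Y the toolpath is (31.34,69.69) → (216.81,194.70).

Shape 2 is a open polyline drawn with `<polyline>`. Its stroke #ff00ff means score at S444, F2079. After flipping Y the toolpath is (47.27,16.73) → (177.54,164.24) → (11.60,208.26) → (100.54,249.09) → (119.21,114.91) → (173.82,145.07).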